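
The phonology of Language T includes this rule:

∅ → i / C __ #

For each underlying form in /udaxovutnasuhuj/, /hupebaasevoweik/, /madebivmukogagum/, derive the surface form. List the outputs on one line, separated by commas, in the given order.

/udaxovutnasuhuj/: the form ends in the consonant /j/, so [i] is inserted word-finally. → [udaxovutnasuhuji].
/hupebaasevoweik/: the form ends in the consonant /k/, so [i] is inserted word-finally. → [hupebaasevoweiki].
/madebivmukogagum/: the form ends in the consonant /m/, so [i] is inserted word-finally. → [madebivmukogagumi].

udaxovutnasuhuji, hupebaasevoweiki, madebivmukogagumi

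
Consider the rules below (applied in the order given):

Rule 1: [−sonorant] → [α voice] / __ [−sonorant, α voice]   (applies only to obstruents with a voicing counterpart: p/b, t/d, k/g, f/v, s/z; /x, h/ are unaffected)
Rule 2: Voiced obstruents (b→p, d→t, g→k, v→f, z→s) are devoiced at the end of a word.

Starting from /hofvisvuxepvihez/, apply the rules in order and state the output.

Rule 1 (regressive voicing assimilation): /f/ precedes the voiced obstruent /v/, so it voices to [v] by assimilation. /s/ precedes the voiced obstruent /v/, so it voices to [z] by assimilation. /p/ precedes the voiced obstruent /v/, so it voices to [b] by assimilation. /hofvisvuxepvihez/ → hovvizvuxebvihez.
Rule 2 (final devoicing): /z/ is a voiced obstruent in word-final position, so it devoices to [s]. /hovvizvuxebvihez/ → hovvizvuxebvihes.

hovvizvuxebvihes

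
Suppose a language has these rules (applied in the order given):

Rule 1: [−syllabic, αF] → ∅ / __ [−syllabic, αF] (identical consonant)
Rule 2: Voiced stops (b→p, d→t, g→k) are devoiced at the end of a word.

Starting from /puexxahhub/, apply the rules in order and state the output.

Rule 1 (degemination): /xx/ is a geminate; the first /x/ deletes. /hh/ is a geminate; the first /h/ deletes. /puexxahhub/ → puexahub.
Rule 2 (final devoicing): /b/ is a voiced stop in word-final position, so it devoices to [p]. /puexahub/ → puexahup.

puexahup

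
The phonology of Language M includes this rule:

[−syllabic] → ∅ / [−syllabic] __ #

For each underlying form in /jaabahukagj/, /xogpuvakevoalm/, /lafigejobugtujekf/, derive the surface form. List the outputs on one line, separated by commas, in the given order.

/jaabahukagj/: /j/ is the second consonant of a word-final cluster /gj/, so it deletes. → [jaabahukag].
/xogpuvakevoalm/: /m/ is the second consonant of a word-final cluster /lm/, so it deletes. → [xogpuvakevoal].
/lafigejobugtujekf/: /f/ is the second consonant of a word-final cluster /kf/, so it deletes. → [lafigejobugtujek].

jaabahukag, xogpuvakevoal, lafigejobugtujek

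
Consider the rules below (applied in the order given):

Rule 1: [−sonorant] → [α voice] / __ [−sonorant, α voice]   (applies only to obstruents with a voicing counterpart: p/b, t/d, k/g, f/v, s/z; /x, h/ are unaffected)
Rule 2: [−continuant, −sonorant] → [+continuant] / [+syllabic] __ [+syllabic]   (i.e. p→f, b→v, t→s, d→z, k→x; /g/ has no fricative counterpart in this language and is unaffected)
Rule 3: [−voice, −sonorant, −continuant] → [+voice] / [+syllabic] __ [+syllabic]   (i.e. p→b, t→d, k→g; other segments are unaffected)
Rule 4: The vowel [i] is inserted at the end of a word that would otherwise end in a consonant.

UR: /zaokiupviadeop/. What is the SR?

Rule 1 (regressive voicing assimilation): /p/ precedes the voiced obstruent /v/, so it voices to [b] by assimilation. /zaokiupviadeop/ → zaokiubviadeop.
Rule 2 (intervocalic spirantization): /k/ is a stop between vowels /o/ and /i/, so it spirantizes to the fricative [x]. /d/ is a stop between vowels /a/ and /e/, so it spirantizes to the fricative [z]. /zaokiubviadeop/ → zaoxiubviazeop.
Rule 3 (intervocalic voicing): no segment meets the environment; /zaoxiubviazeop/ is unchanged.
Rule 4 (final i-epenthesis): the form ends in the consonant /p/, so [i] is inserted word-finally. /zaoxiubviazeop/ → zaoxiubviazeopi.

zaoxiubviazeopi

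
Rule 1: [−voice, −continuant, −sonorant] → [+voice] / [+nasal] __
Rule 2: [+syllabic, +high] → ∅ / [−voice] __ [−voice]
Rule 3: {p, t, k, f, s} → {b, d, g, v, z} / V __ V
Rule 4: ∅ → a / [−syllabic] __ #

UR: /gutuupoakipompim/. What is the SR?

guduuboakpombima

Rule 1 (post-nasal voicing): /p/ is a voiceless stop immediately after the nasal /m/, so it voices to [b]. /gutuupoakipompim/ → gutuupoakipombim.
Rule 2 (high vowel syncope): /i/ is a high vowel flanked by voiceless consonants /k/ and /p/, so it deletes. /gutuupoakipombim/ → gutuupoakpombim.
Rule 3 (intervocalic voicing): /t/ is a voiceless obstruent between vowels /u/ and /u/, so it voices to [d]. /p/ is a voiceless obstruent between vowels /u/ and /o/, so it voices to [b]. /gutuupoakpombim/ → guduuboakpombim.
Rule 4 (final a-epenthesis): the form ends in the consonant /m/, so [a] is inserted word-finally. /guduuboakpombim/ → guduuboakpombima.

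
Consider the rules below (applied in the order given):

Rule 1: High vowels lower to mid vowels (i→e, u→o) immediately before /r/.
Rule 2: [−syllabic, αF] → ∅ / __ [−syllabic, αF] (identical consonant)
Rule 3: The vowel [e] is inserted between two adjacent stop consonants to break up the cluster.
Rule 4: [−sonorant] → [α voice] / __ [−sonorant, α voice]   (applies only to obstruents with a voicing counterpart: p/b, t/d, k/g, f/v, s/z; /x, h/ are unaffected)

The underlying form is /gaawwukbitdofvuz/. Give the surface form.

gaawukebitedovvuz

Rule 1 (pre-rhotic lowering): no segment meets the environment; /gaawwukbitdofvuz/ is unchanged.
Rule 2 (degemination): /ww/ is a geminate; the first /w/ deletes. /gaawwukbitdofvuz/ → gaawukbitdofvuz.
Rule 3 (stop-cluster e-epenthesis): /k/ and /b/ form a stop–stop cluster, so [e] is inserted between them. /t/ and /d/ form a stop–stop cluster, so [e] is inserted between them. /gaawukbitdofvuz/ → gaawukebitedofvuz.
Rule 4 (regressive voicing assimilation): /f/ precedes the voiced obstruent /v/, so it voices to [v] by assimilation. /gaawukebitedofvuz/ → gaawukebitedovvuz.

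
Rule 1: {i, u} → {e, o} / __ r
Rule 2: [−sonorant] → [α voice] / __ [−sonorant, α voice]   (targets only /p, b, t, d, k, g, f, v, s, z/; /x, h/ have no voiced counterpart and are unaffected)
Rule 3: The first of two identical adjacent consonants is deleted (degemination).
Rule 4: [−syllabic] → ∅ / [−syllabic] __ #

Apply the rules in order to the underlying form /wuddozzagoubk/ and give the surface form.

wudozagoup

Rule 1 (pre-rhotic lowering): no segment meets the environment; /wuddozzagoubk/ is unchanged.
Rule 2 (regressive voicing assimilation): /b/ precedes the voiceless obstruent /k/, so it devoices to [p] by assimilation. /wuddozzagoubk/ → wuddozzagoupk.
Rule 3 (degemination): /dd/ is a geminate; the first /d/ deletes. /zz/ is a geminate; the first /z/ deletes. /wuddozzagoupk/ → wudozagoupk.
Rule 4 (final cluster simplification): /k/ is the second consonant of a word-final cluster /pk/, so it deletes. /wudozagoupk/ → wudozagoup.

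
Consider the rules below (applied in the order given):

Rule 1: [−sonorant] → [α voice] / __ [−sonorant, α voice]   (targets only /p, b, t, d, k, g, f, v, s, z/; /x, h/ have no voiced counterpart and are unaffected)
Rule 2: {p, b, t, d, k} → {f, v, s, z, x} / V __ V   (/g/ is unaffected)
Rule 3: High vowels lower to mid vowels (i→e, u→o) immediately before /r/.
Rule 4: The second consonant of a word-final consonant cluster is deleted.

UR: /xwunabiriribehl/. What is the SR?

Rule 1 (regressive voicing assimilation): no segment meets the environment; /xwunabiriribehl/ is unchanged.
Rule 2 (intervocalic spirantization): /b/ is a stop between vowels /a/ and /i/, so it spirantizes to the fricative [v]. /b/ is a stop between vowels /i/ and /e/, so it spirantizes to the fricative [v]. /xwunabiriribehl/ → xwunaviririvehl.
Rule 3 (pre-rhotic lowering): /i/ is a high vowel immediately before /r/, so it lowers to [e]. /i/ is a high vowel immediately before /r/, so it lowers to [e]. /xwunaviririvehl/ → xwunavererivehl.
Rule 4 (final cluster simplification): /l/ is the second consonant of a word-final cluster /hl/, so it deletes. /xwunavererivehl/ → xwunavereriveh.

xwunavereriveh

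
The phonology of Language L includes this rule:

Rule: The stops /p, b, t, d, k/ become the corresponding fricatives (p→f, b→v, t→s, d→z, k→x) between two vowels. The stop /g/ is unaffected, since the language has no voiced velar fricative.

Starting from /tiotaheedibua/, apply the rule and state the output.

Scanning /tiotaheedibua/: /t/ at position 1 is not in the conditioning environment; /t/ is a stop between vowels /o/ and /a/, so it spirantizes to the fricative [s]; /d/ is a stop between vowels /e/ and /i/, so it spirantizes to the fricative [z]; /b/ is a stop between vowels /i/ and /u/, so it spirantizes to the fricative [v].
Result: [tiosaheezivua].

tiosaheezivua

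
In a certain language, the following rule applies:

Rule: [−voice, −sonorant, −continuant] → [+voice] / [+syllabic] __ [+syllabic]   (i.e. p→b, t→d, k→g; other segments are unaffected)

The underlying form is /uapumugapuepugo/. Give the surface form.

/p/ is a voiceless stop between vowels /a/ and /u/, so it voices to [b].
/p/ is a voiceless stop between vowels /a/ and /u/, so it voices to [b].
/p/ is a voiceless stop between vowels /e/ and /u/, so it voices to [b].
Surface form: [uabumugabuebugo].

uabumugabuebugo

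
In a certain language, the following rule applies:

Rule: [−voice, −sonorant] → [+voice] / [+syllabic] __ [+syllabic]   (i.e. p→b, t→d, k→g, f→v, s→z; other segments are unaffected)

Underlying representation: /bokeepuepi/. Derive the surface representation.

bogeebuebi

/k/ is a voiceless obstruent between vowels /o/ and /e/, so it voices to [g].
/p/ is a voiceless obstruent between vowels /e/ and /u/, so it voices to [b].
/p/ is a voiceless obstruent between vowels /e/ and /i/, so it voices to [b].
Surface form: [bogeebuebi].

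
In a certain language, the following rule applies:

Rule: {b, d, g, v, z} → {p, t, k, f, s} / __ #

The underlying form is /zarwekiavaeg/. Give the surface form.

zarwekiavaek

/g/ is a voiced obstruent in word-final position, so it devoices to [k].
The other instances of /z/, /v/ do not occur in the required environment and remain unchanged.
Surface form: [zarwekiavaek].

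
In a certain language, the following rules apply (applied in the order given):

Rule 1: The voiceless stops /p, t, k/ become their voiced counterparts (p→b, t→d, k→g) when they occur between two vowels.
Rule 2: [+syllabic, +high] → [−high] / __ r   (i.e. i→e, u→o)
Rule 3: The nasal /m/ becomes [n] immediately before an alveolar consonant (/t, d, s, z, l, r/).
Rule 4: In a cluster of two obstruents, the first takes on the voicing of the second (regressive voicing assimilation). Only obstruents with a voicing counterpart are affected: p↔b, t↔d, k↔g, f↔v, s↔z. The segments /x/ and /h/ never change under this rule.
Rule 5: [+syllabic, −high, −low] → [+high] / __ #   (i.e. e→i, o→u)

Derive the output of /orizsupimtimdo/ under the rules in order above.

Rule 1 (intervocalic voicing): /p/ is a voiceless stop between vowels /u/ and /i/, so it voices to [b]. /orizsupimtimdo/ → orizsubimtimdo.
Rule 2 (pre-rhotic lowering): no segment meets the environment; /orizsubimtimdo/ is unchanged.
Rule 3 (nasal place assimilation): /m/ precedes the alveolar consonant /t/, so it assimilates in place to [n]. /m/ precedes the alveolar consonant /d/, so it assimilates in place to [n]. /orizsubimtimdo/ → orizsubintindo.
Rule 4 (regressive voicing assimilation): /z/ precedes the voiceless obstruent /s/, so it devoices to [s] by assimilation. /orizsubintindo/ → orissubintindo.
Rule 5 (final vowel raising): /o/ is a mid vowel in word-final position, so it raises to [u]. /orissubintindo/ → orissubintindu.

orissubintindu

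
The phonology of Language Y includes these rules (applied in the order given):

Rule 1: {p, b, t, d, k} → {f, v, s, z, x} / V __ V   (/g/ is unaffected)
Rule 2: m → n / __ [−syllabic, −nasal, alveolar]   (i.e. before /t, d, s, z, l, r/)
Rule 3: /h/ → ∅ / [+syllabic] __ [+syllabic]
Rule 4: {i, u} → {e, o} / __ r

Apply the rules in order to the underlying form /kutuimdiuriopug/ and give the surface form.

kusuindioriofug

Rule 1 (intervocalic spirantization): /t/ is a stop between vowels /u/ and /u/, so it spirantizes to the fricative [s]. /p/ is a stop between vowels /o/ and /u/, so it spirantizes to the fricative [f]. /kutuimdiuriopug/ → kusuimdiuriofug.
Rule 2 (nasal place assimilation): /m/ precedes the alveolar consonant /d/, so it assimilates in place to [n]. /kusuimdiuriofug/ → kusuindiuriofug.
Rule 3 (intervocalic h-deletion): no segment meets the environment; /kusuindiuriofug/ is unchanged.
Rule 4 (pre-rhotic lowering): /u/ is a high vowel immediately before /r/, so it lowers to [o]. /kusuindiuriofug/ → kusuindioriofug.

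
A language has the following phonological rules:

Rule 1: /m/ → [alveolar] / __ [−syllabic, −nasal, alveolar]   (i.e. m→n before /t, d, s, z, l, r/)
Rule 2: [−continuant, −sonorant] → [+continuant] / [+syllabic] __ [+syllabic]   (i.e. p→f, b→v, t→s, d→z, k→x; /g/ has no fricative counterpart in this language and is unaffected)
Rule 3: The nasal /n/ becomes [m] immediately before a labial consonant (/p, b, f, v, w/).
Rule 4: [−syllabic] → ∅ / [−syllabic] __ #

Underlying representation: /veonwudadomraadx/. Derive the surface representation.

veomwuzazonraad

Rule 1 (nasal place assimilation): /m/ precedes the alveolar consonant /r/, so it assimilates in place to [n]. /veonwudadomraadx/ → veonwudadonraadx.
Rule 2 (intervocalic spirantization): /d/ is a stop between vowels /u/ and /a/, so it spirantizes to the fricative [z]. /d/ is a stop between vowels /a/ and /o/, so it spirantizes to the fricative [z]. /veonwudadonraadx/ → veonwuzazonraadx.
Rule 3 (nasal place assimilation): /n/ precedes the labial consonant /w/, so it assimilates in place to [m]. /veonwuzazonraadx/ → veomwuzazonraadx.
Rule 4 (final cluster simplification): /x/ is the second consonant of a word-final cluster /dx/, so it deletes. /veomwuzazonraadx/ → veomwuzazonraad.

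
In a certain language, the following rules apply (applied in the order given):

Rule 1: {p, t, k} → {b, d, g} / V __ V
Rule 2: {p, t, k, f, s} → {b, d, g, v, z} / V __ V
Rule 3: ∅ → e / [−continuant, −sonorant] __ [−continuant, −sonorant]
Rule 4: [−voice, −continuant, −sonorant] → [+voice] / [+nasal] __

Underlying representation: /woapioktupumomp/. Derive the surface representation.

Rule 1 (intervocalic voicing): /p/ is a voiceless stop between vowels /a/ and /i/, so it voices to [b]. /p/ is a voiceless stop between vowels /u/ and /u/, so it voices to [b]. /woapioktupumomp/ → woabioktubumomp.
Rule 2 (intervocalic voicing): no segment meets the environment; /woabioktubumomp/ is unchanged.
Rule 3 (stop-cluster e-epenthesis): /k/ and /t/ form a stop–stop cluster, so [e] is inserted between them. /woabioktubumomp/ → woabioketubumomp.
Rule 4 (post-nasal voicing): /p/ is a voiceless stop immediately after the nasal /m/, so it voices to [b]. /woabioketubumomp/ → woabioketubumomb.

woabioketubumomb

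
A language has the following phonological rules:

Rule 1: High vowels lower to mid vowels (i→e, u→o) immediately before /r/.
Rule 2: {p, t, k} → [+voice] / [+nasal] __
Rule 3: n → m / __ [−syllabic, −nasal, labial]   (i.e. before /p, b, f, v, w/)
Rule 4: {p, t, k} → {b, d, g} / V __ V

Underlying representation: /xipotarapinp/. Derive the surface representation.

Rule 1 (pre-rhotic lowering): no segment meets the environment; /xipotarapinp/ is unchanged.
Rule 2 (post-nasal voicing): /p/ is a voiceless stop immediately after the nasal /n/, so it voices to [b]. /xipotarapinp/ → xipotarapinb.
Rule 3 (nasal place assimilation): /n/ precedes the labial consonant /b/, so it assimilates in place to [m]. /xipotarapinb/ → xipotarapimb.
Rule 4 (intervocalic voicing): /p/ is a voiceless stop between vowels /i/ and /o/, so it voices to [b]. /t/ is a voiceless stop between vowels /o/ and /a/, so it voices to [d]. /p/ is a voiceless stop between vowels /a/ and /i/, so it voices to [b]. /xipotarapimb/ → xibodarabimb.

xibodarabimb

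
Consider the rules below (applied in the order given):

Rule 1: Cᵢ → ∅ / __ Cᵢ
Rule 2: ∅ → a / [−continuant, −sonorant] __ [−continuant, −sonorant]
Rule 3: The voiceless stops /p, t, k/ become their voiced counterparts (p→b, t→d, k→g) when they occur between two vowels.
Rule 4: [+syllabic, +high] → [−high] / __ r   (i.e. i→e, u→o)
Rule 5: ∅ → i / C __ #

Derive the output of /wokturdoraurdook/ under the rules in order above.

Rule 1 (degemination): no segment meets the environment; /wokturdoraurdook/ is unchanged.
Rule 2 (stop-cluster a-epenthesis): /k/ and /t/ form a stop–stop cluster, so [a] is inserted between them. /wokturdoraurdook/ → wokaturdoraurdook.
Rule 3 (intervocalic voicing): /k/ is a voiceless stop between vowels /o/ and /a/, so it voices to [g]. /t/ is a voiceless stop between vowels /a/ and /u/, so it voices to [d]. /wokaturdoraurdook/ → wogadurdoraurdook.
Rule 4 (pre-rhotic lowering): /u/ is a high vowel immediately before /r/, so it lowers to [o]. /u/ is a high vowel immediately before /r/, so it lowers to [o]. /wogadurdoraurdook/ → wogadordoraordook.
Rule 5 (final i-epenthesis): the form ends in the consonant /k/, so [i] is inserted word-finally. /wogadordoraordook/ → wogadordoraordooki.

wogadordoraordooki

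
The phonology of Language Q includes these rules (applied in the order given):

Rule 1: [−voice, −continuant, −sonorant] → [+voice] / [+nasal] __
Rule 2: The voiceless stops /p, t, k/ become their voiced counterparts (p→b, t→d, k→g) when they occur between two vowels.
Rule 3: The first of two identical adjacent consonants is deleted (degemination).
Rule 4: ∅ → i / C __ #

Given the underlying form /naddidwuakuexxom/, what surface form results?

Rule 1 (post-nasal voicing): no segment meets the environment; /naddidwuakuexxom/ is unchanged.
Rule 2 (intervocalic voicing): /k/ is a voiceless stop between vowels /a/ and /u/, so it voices to [g]. /naddidwuakuexxom/ → naddidwuaguexxom.
Rule 3 (degemination): /dd/ is a geminate; the first /d/ deletes. /xx/ is a geminate; the first /x/ deletes. /naddidwuaguexxom/ → nadidwuaguexom.
Rule 4 (final i-epenthesis): the form ends in the consonant /m/, so [i] is inserted word-finally. /nadidwuaguexom/ → nadidwuaguexomi.

nadidwuaguexomi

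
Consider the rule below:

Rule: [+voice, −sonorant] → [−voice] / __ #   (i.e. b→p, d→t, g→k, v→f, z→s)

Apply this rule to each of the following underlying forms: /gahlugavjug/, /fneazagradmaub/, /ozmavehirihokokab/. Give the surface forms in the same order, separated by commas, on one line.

/gahlugavjug/: /g/ is a voiced obstruent in word-final position, so it devoices to [k]. → [gahlugavjuk].
/fneazagradmaub/: /b/ is a voiced obstruent in word-final position, so it devoices to [p]. → [fneazagradmaup].
/ozmavehirihokokab/: /b/ is a voiced obstruent in word-final position, so it devoices to [p]. → [ozmavehirihokokap].

gahlugavjuk, fneazagradmaup, ozmavehirihokokap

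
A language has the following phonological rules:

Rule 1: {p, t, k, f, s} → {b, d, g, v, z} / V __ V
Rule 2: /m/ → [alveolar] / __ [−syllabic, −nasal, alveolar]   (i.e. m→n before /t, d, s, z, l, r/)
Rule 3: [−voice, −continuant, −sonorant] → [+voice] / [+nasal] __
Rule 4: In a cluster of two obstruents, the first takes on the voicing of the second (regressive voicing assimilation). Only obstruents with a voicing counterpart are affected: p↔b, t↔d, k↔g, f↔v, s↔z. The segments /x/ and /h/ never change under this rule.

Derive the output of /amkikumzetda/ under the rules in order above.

Rule 1 (intervocalic voicing): /k/ is a voiceless obstruent between vowels /i/ and /u/, so it voices to [g]. /amkikumzetda/ → amkigumzetda.
Rule 2 (nasal place assimilation): /m/ precedes the alveolar consonant /z/, so it assimilates in place to [n]. /amkigumzetda/ → amkigunzetda.
Rule 3 (post-nasal voicing): /k/ is a voiceless stop immediately after the nasal /m/, so it voices to [g]. /amkigunzetda/ → amgigunzetda.
Rule 4 (regressive voicing assimilation): /t/ precedes the voiced obstruent /d/, so it voices to [d] by assimilation. /amgigunzetda/ → amgigunzedda.

amgigunzedda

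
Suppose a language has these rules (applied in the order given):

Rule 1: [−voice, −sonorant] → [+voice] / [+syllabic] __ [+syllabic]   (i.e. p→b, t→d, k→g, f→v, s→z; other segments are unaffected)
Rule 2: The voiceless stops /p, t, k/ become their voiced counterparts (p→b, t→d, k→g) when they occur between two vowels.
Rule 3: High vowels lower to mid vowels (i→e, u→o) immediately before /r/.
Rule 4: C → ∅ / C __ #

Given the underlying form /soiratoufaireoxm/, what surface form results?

Rule 1 (intervocalic voicing): /t/ is a voiceless obstruent between vowels /a/ and /o/, so it voices to [d]. /f/ is a voiceless obstruent between vowels /u/ and /a/, so it voices to [v]. /soiratoufaireoxm/ → soiradouvaireoxm.
Rule 2 (intervocalic voicing): no segment meets the environment; /soiradouvaireoxm/ is unchanged.
Rule 3 (pre-rhotic lowering): /i/ is a high vowel immediately before /r/, so it lowers to [e]. /i/ is a high vowel immediately before /r/, so it lowers to [e]. /soiradouvaireoxm/ → soeradouvaereoxm.
Rule 4 (final cluster simplification): /m/ is the second consonant of a word-final cluster /xm/, so it deletes. /soeradouvaereoxm/ → soeradouvaereox.

soeradouvaereox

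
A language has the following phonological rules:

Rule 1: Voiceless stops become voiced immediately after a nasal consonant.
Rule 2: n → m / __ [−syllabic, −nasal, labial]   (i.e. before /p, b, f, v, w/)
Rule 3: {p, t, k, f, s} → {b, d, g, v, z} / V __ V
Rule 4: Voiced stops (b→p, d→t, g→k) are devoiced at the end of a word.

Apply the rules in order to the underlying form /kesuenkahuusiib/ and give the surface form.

Rule 1 (post-nasal voicing): /k/ is a voiceless stop immediately after the nasal /n/, so it voices to [g]. /kesuenkahuusiib/ → kesuengahuusiib.
Rule 2 (nasal place assimilation): no segment meets the environment; /kesuengahuusiib/ is unchanged.
Rule 3 (intervocalic voicing): /s/ is a voiceless obstruent between vowels /e/ and /u/, so it voices to [z]. /s/ is a voiceless obstruent between vowels /u/ and /i/, so it voices to [z]. /kesuengahuusiib/ → kezuengahuuziib.
Rule 4 (final devoicing): /b/ is a voiced stop in word-final position, so it devoices to [p]. /kezuengahuuziib/ → kezuengahuuziip.

kezuengahuuziip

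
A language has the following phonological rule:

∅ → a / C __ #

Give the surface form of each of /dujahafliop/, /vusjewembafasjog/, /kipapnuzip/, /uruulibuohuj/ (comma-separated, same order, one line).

/dujahafliop/: the form ends in the consonant /p/, so [a] is inserted word-finally. → [dujahafliopa].
/vusjewembafasjog/: the form ends in the consonant /g/, so [a] is inserted word-finally. → [vusjewembafasjoga].
/kipapnuzip/: the form ends in the consonant /p/, so [a] is inserted word-finally. → [kipapnuzipa].
/uruulibuohuj/: the form ends in the consonant /j/, so [a] is inserted word-finally. → [uruulibuohuja].

dujahafliopa, vusjewembafasjoga, kipapnuzipa, uruulibuohuja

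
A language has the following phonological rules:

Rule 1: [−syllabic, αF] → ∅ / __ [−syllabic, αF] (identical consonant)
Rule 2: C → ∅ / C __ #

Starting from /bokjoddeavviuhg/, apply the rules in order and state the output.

Rule 1 (degemination): /dd/ is a geminate; the first /d/ deletes. /vv/ is a geminate; the first /v/ deletes. /bokjoddeavviuhg/ → bokjodeaviuhg.
Rule 2 (final cluster simplification): /g/ is the second consonant of a word-final cluster /hg/, so it deletes. /bokjodeaviuhg/ → bokjodeaviuh.

bokjodeaviuh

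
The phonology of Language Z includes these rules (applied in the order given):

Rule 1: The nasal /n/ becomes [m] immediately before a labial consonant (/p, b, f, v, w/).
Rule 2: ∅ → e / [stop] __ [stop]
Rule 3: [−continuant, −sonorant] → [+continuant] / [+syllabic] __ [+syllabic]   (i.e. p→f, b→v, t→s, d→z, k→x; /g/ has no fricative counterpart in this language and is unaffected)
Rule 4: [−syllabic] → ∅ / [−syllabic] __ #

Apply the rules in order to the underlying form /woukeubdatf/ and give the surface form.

Rule 1 (nasal place assimilation): no segment meets the environment; /woukeubdatf/ is unchanged.
Rule 2 (stop-cluster e-epenthesis): /b/ and /d/ form a stop–stop cluster, so [e] is inserted between them. /woukeubdatf/ → woukeubedatf.
Rule 3 (intervocalic spirantization): /k/ is a stop between vowels /u/ and /e/, so it spirantizes to the fricative [x]. /b/ is a stop between vowels /u/ and /e/, so it spirantizes to the fricative [v]. /d/ is a stop between vowels /e/ and /a/, so it spirantizes to the fricative [z]. /woukeubedatf/ → wouxeuvezatf.
Rule 4 (final cluster simplification): /f/ is the second consonant of a word-final cluster /tf/, so it deletes. /wouxeuvezatf/ → wouxeuvezat.

wouxeuvezat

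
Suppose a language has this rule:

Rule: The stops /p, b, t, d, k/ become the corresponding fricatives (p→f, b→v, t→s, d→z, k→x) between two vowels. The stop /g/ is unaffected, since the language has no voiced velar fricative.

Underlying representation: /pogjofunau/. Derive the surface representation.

pogjofunau

No segment of /pogjofunau/ meets the structural description of the rule, so the form surfaces unchanged.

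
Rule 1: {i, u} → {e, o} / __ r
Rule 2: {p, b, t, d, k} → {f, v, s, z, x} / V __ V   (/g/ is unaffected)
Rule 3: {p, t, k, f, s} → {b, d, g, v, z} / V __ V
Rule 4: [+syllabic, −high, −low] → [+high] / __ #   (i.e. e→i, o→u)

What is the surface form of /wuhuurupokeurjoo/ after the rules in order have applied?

wuhuoruvoxeorjou

Rule 1 (pre-rhotic lowering): /u/ is a high vowel immediately before /r/, so it lowers to [o]. /u/ is a high vowel immediately before /r/, so it lowers to [o]. /wuhuurupokeurjoo/ → wuhuorupokeorjoo.
Rule 2 (intervocalic spirantization): /p/ is a stop between vowels /u/ and /o/, so it spirantizes to the fricative [f]. /k/ is a stop between vowels /o/ and /e/, so it spirantizes to the fricative [x]. /wuhuorupokeorjoo/ → wuhuorufoxeorjoo.
Rule 3 (intervocalic voicing): /f/ is a voiceless obstruent between vowels /u/ and /o/, so it voices to [v]. /wuhuorufoxeorjoo/ → wuhuoruvoxeorjoo.
Rule 4 (final vowel raising): /o/ is a mid vowel in word-final position, so it raises to [u]. /wuhuoruvoxeorjoo/ → wuhuoruvoxeorjou.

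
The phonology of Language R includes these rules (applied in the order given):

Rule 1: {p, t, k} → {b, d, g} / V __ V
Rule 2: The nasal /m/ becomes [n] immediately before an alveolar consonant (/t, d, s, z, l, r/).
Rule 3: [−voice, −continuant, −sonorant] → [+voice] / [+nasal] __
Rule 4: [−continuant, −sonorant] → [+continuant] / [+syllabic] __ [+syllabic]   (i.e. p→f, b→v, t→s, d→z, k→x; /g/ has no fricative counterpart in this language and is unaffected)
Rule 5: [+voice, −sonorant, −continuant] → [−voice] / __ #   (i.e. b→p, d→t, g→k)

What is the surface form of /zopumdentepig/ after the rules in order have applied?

zovundendevik

Rule 1 (intervocalic voicing): /p/ is a voiceless stop between vowels /o/ and /u/, so it voices to [b]. /p/ is a voiceless stop between vowels /e/ and /i/, so it voices to [b]. /zopumdentepig/ → zobumdentebig.
Rule 2 (nasal place assimilation): /m/ precedes the alveolar consonant /d/, so it assimilates in place to [n]. /zobumdentebig/ → zobundentebig.
Rule 3 (post-nasal voicing): /t/ is a voiceless stop immediately after the nasal /n/, so it voices to [d]. /zobundentebig/ → zobundendebig.
Rule 4 (intervocalic spirantization): /b/ is a stop between vowels /o/ and /u/, so it spirantizes to the fricative [v]. /b/ is a stop between vowels /e/ and /i/, so it spirantizes to the fricative [v]. /zobundendebig/ → zovundendevig.
Rule 5 (final devoicing): /g/ is a voiced stop in word-final position, so it devoices to [k]. /zovundendevig/ → zovundendevik.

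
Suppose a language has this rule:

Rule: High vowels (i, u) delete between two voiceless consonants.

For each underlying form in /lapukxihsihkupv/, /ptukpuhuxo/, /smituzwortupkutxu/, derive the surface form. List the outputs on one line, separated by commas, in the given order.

lapkxhshkpv, ptkphxo, smituzwortpktxu

/lapukxihsihkupv/: /u/ is a high vowel flanked by voiceless consonants /p/ and /k/, so it deletes. /i/ is a high vowel flanked by voiceless consonants /x/ and /h/, so it deletes. /i/ is a high vowel flanked by voiceless consonants /s/ and /h/, so it deletes. /u/ is a high vowel flanked by voiceless consonants /k/ and /p/, so it deletes. → [lapkxhshkpv].
/ptukpuhuxo/: /u/ is a high vowel flanked by voiceless consonants /t/ and /k/, so it deletes. /u/ is a high vowel flanked by voiceless consonants /p/ and /h/, so it deletes. /u/ is a high vowel flanked by voiceless consonants /h/ and /x/, so it deletes. → [ptkphxo].
/smituzwortupkutxu/: /u/ is a high vowel flanked by voiceless consonants /t/ and /p/, so it deletes. /u/ is a high vowel flanked by voiceless consonants /k/ and /t/, so it deletes. → [smituzwortpktxu].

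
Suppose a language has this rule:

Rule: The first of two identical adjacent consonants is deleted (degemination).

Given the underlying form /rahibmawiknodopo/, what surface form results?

rahibmawiknodopo

No segment of /rahibmawiknodopo/ meets the structural description of the rule, so the form surfaces unchanged.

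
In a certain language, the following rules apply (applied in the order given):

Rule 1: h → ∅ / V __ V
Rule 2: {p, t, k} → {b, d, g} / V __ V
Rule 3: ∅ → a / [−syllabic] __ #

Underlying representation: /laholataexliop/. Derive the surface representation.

Rule 1 (intervocalic h-deletion): /h/ occurs between vowels /a/ and /o/, so it deletes. /laholataexliop/ → laolataexliop.
Rule 2 (intervocalic voicing): /t/ is a voiceless stop between vowels /a/ and /a/, so it voices to [d]. /laolataexliop/ → laoladaexliop.
Rule 3 (final a-epenthesis): the form ends in the consonant /p/, so [a] is inserted word-finally. /laoladaexliop/ → laoladaexliopa.

laoladaexliopa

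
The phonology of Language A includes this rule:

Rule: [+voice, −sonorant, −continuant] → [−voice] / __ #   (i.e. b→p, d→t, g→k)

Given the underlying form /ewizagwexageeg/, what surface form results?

ewizagwexageek

Scanning /ewizagwexageeg/: /g/ at position 6 is not in the conditioning environment; /g/ at position 11 is not in the conditioning environment; /g/ is a voiced stop in word-final position, so it devoices to [k].
Result: [ewizagwexageek].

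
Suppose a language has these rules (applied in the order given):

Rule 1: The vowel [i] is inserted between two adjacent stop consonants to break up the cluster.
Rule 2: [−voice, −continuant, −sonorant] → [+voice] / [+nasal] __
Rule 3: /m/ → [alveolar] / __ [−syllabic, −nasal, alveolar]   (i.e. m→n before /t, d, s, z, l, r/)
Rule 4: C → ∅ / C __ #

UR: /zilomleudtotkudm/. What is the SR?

zilonleuditotikud

Rule 1 (stop-cluster i-epenthesis): /d/ and /t/ form a stop–stop cluster, so [i] is inserted between them. /t/ and /k/ form a stop–stop cluster, so [i] is inserted between them. /zilomleudtotkudm/ → zilomleuditotikudm.
Rule 2 (post-nasal voicing): no segment meets the environment; /zilomleuditotikudm/ is unchanged.
Rule 3 (nasal place assimilation): /m/ precedes the alveolar consonant /l/, so it assimilates in place to [n]. /zilomleuditotikudm/ → zilonleuditotikudm.
Rule 4 (final cluster simplification): /m/ is the second consonant of a word-final cluster /dm/, so it deletes. /zilonleuditotikudm/ → zilonleuditotikud.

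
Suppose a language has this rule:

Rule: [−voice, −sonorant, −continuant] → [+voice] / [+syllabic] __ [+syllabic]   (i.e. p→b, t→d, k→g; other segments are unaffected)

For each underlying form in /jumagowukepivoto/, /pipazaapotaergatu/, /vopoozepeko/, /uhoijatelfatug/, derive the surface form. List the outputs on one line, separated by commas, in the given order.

jumagowugebivodo, pibazaabodaergadu, voboozebego, uhoijadelfadug

/jumagowukepivoto/: /k/ is a voiceless stop between vowels /u/ and /e/, so it voices to [g]. /p/ is a voiceless stop between vowels /e/ and /i/, so it voices to [b]. /t/ is a voiceless stop between vowels /o/ and /o/, so it voices to [d]. → [jumagowugebivodo].
/pipazaapotaergatu/: /p/ is a voiceless stop between vowels /i/ and /a/, so it voices to [b]. /p/ is a voiceless stop between vowels /a/ and /o/, so it voices to [b]. /t/ is a voiceless stop between vowels /o/ and /a/, so it voices to [d]. /t/ is a voiceless stop between vowels /a/ and /u/, so it voices to [d]. → [pibazaabodaergadu].
/vopoozepeko/: /p/ is a voiceless stop between vowels /o/ and /o/, so it voices to [b]. /p/ is a voiceless stop between vowels /e/ and /e/, so it voices to [b]. /k/ is a voiceless stop between vowels /e/ and /o/, so it voices to [g]. → [voboozebego].
/uhoijatelfatug/: /t/ is a voiceless stop between vowels /a/ and /e/, so it voices to [d]. /t/ is a voiceless stop between vowels /a/ and /u/, so it voices to [d]. → [uhoijadelfadug].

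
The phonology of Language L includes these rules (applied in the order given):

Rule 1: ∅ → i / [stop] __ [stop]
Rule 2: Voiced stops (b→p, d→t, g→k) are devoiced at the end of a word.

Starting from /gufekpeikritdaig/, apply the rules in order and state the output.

Rule 1 (stop-cluster i-epenthesis): /k/ and /p/ form a stop–stop cluster, so [i] is inserted between them. /t/ and /d/ form a stop–stop cluster, so [i] is inserted between them. /gufekpeikritdaig/ → gufekipeikritidaig.
Rule 2 (final devoicing): /g/ is a voiced stop in word-final position, so it devoices to [k]. /gufekipeikritidaig/ → gufekipeikritidaik.

gufekipeikritidaik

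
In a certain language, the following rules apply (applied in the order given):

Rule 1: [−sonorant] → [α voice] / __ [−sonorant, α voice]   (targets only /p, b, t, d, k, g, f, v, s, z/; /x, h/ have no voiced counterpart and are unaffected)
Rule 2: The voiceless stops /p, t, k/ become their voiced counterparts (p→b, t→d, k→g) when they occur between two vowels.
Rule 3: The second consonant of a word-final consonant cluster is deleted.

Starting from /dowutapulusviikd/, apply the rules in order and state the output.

Rule 1 (regressive voicing assimilation): /s/ precedes the voiced obstruent /v/, so it voices to [z] by assimilation. /k/ precedes the voiced obstruent /d/, so it voices to [g] by assimilation. /dowutapulusviikd/ → dowutapuluzviigd.
Rule 2 (intervocalic voicing): /t/ is a voiceless stop between vowels /u/ and /a/, so it voices to [d]. /p/ is a voiceless stop between vowels /a/ and /u/, so it voices to [b]. /dowutapuluzviigd/ → dowudabuluzviigd.
Rule 3 (final cluster simplification): /d/ is the second consonant of a word-final cluster /gd/, so it deletes. /dowudabuluzviigd/ → dowudabuluzviig.

dowudabuluzviig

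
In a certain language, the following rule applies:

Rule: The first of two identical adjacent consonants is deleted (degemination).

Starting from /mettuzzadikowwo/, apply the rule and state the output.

metuzadikowo

/tt/ is a geminate; the first /t/ deletes.
/zz/ is a geminate; the first /z/ deletes.
/ww/ is a geminate; the first /w/ deletes.
Surface form: [metuzadikowo].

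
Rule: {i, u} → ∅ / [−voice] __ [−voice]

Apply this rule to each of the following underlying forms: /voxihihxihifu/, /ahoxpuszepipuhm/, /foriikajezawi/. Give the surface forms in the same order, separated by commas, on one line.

voxhhxhfu, ahoxpszepphm, foriikajezawi

/voxihihxihifu/: /i/ is a high vowel flanked by voiceless consonants /x/ and /h/, so it deletes. /i/ is a high vowel flanked by voiceless consonants /h/ and /h/, so it deletes. /i/ is a high vowel flanked by voiceless consonants /x/ and /h/, so it deletes. /i/ is a high vowel flanked by voiceless consonants /h/ and /f/, so it deletes. → [voxhhxhfu].
/ahoxpuszepipuhm/: /u/ is a high vowel flanked by voiceless consonants /p/ and /s/, so it deletes. /i/ is a high vowel flanked by voiceless consonants /p/ and /p/, so it deletes. /u/ is a high vowel flanked by voiceless consonants /p/ and /h/, so it deletes. → [ahoxpszepphm].
/foriikajezawi/: the rule's environment is not met; surfaces unchanged as [foriikajezawi].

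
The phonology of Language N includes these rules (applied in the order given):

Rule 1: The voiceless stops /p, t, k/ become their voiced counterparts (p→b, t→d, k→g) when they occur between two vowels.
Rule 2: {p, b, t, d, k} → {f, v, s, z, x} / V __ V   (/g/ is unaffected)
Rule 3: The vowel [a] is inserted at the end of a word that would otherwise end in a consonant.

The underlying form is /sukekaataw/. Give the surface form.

sugegaazawa

Rule 1 (intervocalic voicing): /k/ is a voiceless stop between vowels /u/ and /e/, so it voices to [g]. /k/ is a voiceless stop between vowels /e/ and /a/, so it voices to [g]. /t/ is a voiceless stop between vowels /a/ and /a/, so it voices to [d]. /sukekaataw/ → sugegaadaw.
Rule 2 (intervocalic spirantization): /d/ is a stop between vowels /a/ and /a/, so it spirantizes to the fricative [z]. /sugegaadaw/ → sugegaazaw.
Rule 3 (final a-epenthesis): the form ends in the consonant /w/, so [a] is inserted word-finally. /sugegaazaw/ → sugegaazawa.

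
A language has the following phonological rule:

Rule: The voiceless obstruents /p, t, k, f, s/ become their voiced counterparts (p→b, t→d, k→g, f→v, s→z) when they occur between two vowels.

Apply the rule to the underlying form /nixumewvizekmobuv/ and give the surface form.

No segment of /nixumewvizekmobuv/ meets the structural description of the rule, so the form surfaces unchanged.

nixumewvizekmobuv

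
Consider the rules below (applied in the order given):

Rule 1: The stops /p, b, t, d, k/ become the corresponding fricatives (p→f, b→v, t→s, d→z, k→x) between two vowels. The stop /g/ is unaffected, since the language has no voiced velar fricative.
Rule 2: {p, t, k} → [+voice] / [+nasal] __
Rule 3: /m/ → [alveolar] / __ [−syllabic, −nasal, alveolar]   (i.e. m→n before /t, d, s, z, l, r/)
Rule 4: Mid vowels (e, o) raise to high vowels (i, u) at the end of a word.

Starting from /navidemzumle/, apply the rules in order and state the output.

navizenzunli

Rule 1 (intervocalic spirantization): /d/ is a stop between vowels /i/ and /e/, so it spirantizes to the fricative [z]. /navidemzumle/ → navizemzumle.
Rule 2 (post-nasal voicing): no segment meets the environment; /navizemzumle/ is unchanged.
Rule 3 (nasal place assimilation): /m/ precedes the alveolar consonant /z/, so it assimilates in place to [n]. /m/ precedes the alveolar consonant /l/, so it assimilates in place to [n]. /navizemzumle/ → navizenzunle.
Rule 4 (final vowel raising): /e/ is a mid vowel in word-final position, so it raises to [i]. /navizenzunle/ → navizenzunli.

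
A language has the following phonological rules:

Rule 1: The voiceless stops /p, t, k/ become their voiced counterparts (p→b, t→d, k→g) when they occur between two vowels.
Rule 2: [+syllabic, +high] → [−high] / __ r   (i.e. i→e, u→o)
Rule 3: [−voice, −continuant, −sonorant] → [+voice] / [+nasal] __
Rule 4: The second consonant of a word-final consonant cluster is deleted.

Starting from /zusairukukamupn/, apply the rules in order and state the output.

zusaerugugamup

Rule 1 (intervocalic voicing): /k/ is a voiceless stop between vowels /u/ and /u/, so it voices to [g]. /k/ is a voiceless stop between vowels /u/ and /a/, so it voices to [g]. /zusairukukamupn/ → zusairugugamupn.
Rule 2 (pre-rhotic lowering): /i/ is a high vowel immediately before /r/, so it lowers to [e]. /zusairugugamupn/ → zusaerugugamupn.
Rule 3 (post-nasal voicing): no segment meets the environment; /zusaerugugamupn/ is unchanged.
Rule 4 (final cluster simplification): /n/ is the second consonant of a word-final cluster /pn/, so it deletes. /zusaerugugamupn/ → zusaerugugamup.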